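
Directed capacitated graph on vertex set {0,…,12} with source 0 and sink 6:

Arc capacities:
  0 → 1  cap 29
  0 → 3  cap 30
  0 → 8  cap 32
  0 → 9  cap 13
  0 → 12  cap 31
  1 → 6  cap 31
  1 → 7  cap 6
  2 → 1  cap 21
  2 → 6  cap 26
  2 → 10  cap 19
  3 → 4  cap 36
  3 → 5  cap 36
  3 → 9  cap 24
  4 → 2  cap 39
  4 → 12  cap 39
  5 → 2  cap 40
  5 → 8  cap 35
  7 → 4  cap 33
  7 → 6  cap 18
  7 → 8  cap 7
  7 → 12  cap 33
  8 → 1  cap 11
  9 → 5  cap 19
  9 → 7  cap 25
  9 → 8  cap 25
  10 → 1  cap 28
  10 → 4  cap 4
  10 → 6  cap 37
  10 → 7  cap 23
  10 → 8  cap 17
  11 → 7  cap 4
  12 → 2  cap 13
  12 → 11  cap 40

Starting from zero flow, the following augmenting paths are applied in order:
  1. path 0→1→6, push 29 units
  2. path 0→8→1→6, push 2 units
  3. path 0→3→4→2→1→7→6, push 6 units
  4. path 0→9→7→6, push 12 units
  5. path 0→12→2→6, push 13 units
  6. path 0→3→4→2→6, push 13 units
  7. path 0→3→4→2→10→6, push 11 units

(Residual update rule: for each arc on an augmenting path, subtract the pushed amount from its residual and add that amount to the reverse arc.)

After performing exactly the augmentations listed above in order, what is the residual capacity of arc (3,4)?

after path 1 (0→1→6, push 29): res(3,4)=36
after path 2 (0→8→1→6, push 2): res(3,4)=36
after path 3 (0→3→4→2→1→7→6, push 6): res(3,4)=30
after path 4 (0→9→7→6, push 12): res(3,4)=30
after path 5 (0→12→2→6, push 13): res(3,4)=30
after path 6 (0→3→4→2→6, push 13): res(3,4)=17
after path 7 (0→3→4→2→10→6, push 11): res(3,4)=6

Residual capacity of (3,4): 6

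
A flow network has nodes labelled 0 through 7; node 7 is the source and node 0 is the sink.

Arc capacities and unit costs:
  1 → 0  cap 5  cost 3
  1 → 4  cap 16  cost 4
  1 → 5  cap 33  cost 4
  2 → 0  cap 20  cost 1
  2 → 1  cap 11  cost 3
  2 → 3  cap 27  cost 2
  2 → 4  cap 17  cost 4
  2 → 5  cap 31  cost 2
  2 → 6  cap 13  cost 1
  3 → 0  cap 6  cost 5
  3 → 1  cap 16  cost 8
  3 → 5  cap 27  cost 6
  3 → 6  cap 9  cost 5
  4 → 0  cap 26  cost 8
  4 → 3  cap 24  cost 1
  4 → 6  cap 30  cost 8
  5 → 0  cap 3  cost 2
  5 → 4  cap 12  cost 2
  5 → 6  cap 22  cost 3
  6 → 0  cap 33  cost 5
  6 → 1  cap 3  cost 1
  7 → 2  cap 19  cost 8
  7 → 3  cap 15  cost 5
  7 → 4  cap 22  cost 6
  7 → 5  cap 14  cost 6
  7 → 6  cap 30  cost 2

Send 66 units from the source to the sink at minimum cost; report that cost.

shortest-cost path #1: 7→6→1→0 push 3 @ unit cost 6 (adds 18)
shortest-cost path #2: 7→6→0 push 27 @ unit cost 7 (adds 189)
shortest-cost path #3: 7→5→0 push 3 @ unit cost 8 (adds 24)
shortest-cost path #4: 7→2→0 push 19 @ unit cost 9 (adds 171)
shortest-cost path #5: 7→3→0 push 6 @ unit cost 10 (adds 60)
shortest-cost path #6: 7→4→0 push 8 @ unit cost 14 (adds 112)
total cost = 574

Minimum cost for 66 units: 574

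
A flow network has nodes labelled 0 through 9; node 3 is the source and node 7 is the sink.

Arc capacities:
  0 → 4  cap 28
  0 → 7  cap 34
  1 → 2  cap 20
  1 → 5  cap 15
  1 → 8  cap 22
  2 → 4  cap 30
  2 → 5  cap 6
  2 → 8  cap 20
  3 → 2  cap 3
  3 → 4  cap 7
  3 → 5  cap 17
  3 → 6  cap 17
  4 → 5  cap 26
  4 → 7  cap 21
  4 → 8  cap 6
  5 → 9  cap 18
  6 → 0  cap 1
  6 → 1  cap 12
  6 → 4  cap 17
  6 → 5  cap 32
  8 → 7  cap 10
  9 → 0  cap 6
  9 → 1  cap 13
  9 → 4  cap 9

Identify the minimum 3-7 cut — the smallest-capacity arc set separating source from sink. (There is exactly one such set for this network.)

Min-cut arcs: {(4,7), (6,0), (8,7), (9,0)} (total capacity 38)

augment #1: 3→4→7 push 7
augment #2: 3→2→4→7 push 3
augment #3: 3→6→0→7 push 1
augment #4: 3→6→4→7 push 11
augment #5: 3→5→9→0→7 push 6
augment #6: 3→6→1→8→7 push 5
augment #7: 3→5→9→1→8→7 push 5
max flow = 38; residual-reachable set from 3 gives S-side
cut edges (S→T): {(4,7), (6,0), (8,7), (9,0)} total cap 38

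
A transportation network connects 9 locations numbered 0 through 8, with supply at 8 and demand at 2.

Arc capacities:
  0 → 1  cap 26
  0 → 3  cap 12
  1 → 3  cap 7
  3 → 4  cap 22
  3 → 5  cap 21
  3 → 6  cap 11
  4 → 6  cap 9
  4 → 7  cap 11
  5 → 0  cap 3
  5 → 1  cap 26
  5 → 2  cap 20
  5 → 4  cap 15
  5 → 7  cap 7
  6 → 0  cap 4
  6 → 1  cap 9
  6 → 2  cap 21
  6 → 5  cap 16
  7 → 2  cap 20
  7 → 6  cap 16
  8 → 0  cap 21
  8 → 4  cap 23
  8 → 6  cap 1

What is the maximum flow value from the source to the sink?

augment #1: 8→6→2 bottleneck 1, total now 1
augment #2: 8→4→6→2 bottleneck 9, total now 10
augment #3: 8→4→7→2 bottleneck 11, total now 21
augment #4: 8→0→3→5→2 bottleneck 12, total now 33
augment #5: 8→0→1→3→5→2 bottleneck 7, total now 40

Maximum flow value: 40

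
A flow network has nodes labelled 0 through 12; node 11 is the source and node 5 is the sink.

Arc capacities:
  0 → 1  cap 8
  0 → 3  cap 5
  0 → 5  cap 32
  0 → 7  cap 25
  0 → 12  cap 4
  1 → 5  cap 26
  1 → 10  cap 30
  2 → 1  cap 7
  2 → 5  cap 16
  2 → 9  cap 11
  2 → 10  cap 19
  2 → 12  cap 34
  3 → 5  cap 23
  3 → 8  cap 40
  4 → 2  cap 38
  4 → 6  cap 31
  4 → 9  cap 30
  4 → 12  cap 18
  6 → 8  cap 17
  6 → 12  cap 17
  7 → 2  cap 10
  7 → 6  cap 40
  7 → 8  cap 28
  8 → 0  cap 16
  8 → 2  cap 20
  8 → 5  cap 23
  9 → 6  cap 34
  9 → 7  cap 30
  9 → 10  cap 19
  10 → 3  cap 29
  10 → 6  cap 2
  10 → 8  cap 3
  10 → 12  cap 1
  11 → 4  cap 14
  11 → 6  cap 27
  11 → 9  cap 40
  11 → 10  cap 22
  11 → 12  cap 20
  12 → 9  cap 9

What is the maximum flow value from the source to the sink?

Maximum flow value: 85

augment #1: 11→4→2→5 bottleneck 14, total now 14
augment #2: 11→6→8→5 bottleneck 17, total now 31
augment #3: 11→10→3→5 bottleneck 22, total now 53
augment #4: 11→9→7→2→5 bottleneck 2, total now 55
augment #5: 11→9→7→8→5 bottleneck 6, total now 61
augment #6: 11→9→10→3→5 bottleneck 1, total now 62
augment #7: 11→9→7→2→1→5 bottleneck 7, total now 69
augment #8: 11→9→7→8→0→5 bottleneck 15, total now 84
augment #9: 11→9→10→8→0→5 bottleneck 1, total now 85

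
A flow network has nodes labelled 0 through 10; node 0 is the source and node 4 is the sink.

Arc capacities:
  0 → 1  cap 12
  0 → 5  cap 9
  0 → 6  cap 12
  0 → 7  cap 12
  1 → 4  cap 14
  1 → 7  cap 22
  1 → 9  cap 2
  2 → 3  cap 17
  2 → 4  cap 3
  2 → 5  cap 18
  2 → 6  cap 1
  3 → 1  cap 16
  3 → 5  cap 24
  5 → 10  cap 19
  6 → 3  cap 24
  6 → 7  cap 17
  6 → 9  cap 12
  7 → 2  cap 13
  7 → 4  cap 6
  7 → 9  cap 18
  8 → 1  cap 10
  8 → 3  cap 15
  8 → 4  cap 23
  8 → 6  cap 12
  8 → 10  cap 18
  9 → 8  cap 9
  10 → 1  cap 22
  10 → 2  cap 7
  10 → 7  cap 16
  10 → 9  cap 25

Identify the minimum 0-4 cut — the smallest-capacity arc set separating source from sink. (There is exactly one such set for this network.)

augment #1: 0→1→4 push 12
augment #2: 0→7→4 push 6
augment #3: 0→7→2→4 push 3
augment #4: 0→5→10→1→4 push 2
augment #5: 0→6→9→8→4 push 9
max flow = 32; residual-reachable set from 0 gives S-side
cut edges (S→T): {(1,4), (2,4), (7,4), (9,8)} total cap 32

Min-cut arcs: {(1,4), (2,4), (7,4), (9,8)} (total capacity 32)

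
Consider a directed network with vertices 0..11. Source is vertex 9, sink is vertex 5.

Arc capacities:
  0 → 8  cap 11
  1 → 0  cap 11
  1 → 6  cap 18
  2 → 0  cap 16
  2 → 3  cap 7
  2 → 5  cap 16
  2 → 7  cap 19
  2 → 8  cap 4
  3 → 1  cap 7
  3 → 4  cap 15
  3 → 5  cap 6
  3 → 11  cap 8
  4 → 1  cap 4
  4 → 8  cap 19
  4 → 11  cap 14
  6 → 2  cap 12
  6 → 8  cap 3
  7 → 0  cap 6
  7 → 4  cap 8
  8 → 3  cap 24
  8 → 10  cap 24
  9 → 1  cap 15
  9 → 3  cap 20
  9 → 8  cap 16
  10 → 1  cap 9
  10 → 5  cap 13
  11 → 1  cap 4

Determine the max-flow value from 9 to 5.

augment #1: 9→3→5 bottleneck 6, total now 6
augment #2: 9→8→10→5 bottleneck 13, total now 19
augment #3: 9→1→6→2→5 bottleneck 12, total now 31

Maximum flow value: 31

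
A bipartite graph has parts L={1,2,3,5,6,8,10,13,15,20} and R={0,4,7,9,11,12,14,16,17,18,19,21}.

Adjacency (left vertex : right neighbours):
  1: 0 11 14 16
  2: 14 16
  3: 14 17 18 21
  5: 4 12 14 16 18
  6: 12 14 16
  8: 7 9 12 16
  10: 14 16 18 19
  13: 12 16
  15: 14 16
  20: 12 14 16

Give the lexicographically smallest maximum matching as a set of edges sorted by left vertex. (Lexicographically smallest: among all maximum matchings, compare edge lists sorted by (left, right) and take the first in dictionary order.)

Lex-smallest maximum matching: {(1,0), (2,14), (3,17), (5,4), (6,12), (8,7), (10,18), (13,16)}

|M| = 8 (so the lex-smallest maximum matching has 8 edges)
process left vertices in ascending order; for each, take the smallest-labelled available neighbour that still permits 8 edges overall, or leave it unmatched if none does
lex-smallest matching: {1-0, 2-14, 3-17, 5-4, 6-12, 8-7, 10-18, 13-16}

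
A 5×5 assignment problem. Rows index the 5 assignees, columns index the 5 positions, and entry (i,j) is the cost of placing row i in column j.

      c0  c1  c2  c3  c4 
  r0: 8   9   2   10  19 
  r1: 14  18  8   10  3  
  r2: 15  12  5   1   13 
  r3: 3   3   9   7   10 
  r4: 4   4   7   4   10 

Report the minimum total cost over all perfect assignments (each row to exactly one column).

Minimum assignment cost: 13

one of 2 optimal assignments: row0→col2 (cost 2), row1→col4 (cost 3), row2→col3 (cost 1), row3→col0 (cost 3), row4→col1 (cost 4)
total = 2 + 3 + 1 + 3 + 4 = 13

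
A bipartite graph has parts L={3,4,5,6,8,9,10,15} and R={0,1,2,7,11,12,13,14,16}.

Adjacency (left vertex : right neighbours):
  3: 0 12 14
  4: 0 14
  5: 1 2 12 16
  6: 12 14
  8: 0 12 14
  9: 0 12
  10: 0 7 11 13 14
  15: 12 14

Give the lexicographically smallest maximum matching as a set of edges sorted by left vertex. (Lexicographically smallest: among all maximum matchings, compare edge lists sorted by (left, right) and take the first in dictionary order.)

|M| = 5 (so the lex-smallest maximum matching has 5 edges)
process left vertices in ascending order; for each, take the smallest-labelled available neighbour that still permits 5 edges overall, or leave it unmatched if none does
lex-smallest matching: {3-0, 4-14, 5-1, 6-12, 10-7}

Lex-smallest maximum matching: {(3,0), (4,14), (5,1), (6,12), (10,7)}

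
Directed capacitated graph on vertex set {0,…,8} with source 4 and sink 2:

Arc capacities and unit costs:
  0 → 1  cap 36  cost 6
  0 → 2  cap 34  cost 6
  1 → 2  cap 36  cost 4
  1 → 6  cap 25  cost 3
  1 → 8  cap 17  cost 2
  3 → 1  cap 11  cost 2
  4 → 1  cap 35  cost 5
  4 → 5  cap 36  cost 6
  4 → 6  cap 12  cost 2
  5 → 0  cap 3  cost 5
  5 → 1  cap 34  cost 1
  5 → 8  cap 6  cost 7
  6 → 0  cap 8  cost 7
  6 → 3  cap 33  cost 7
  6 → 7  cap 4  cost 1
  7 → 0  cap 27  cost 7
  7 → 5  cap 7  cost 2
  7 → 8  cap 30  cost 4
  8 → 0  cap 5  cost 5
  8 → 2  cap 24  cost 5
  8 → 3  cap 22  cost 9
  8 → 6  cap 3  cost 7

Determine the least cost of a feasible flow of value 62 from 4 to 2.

Minimum cost for 62 units: 687

shortest-cost path #1: 4→1→2 push 35 @ unit cost 9 (adds 315)
shortest-cost path #2: 4→6→7→5→1→2 push 1 @ unit cost 10 (adds 10)
shortest-cost path #3: 4→6→7→8→2 push 3 @ unit cost 12 (adds 36)
shortest-cost path #4: 4→5→7→8→2 push 1 @ unit cost 13 (adds 13)
shortest-cost path #5: 4→5→1→8→2 push 17 @ unit cost 14 (adds 238)
shortest-cost path #6: 4→6→0→2 push 5 @ unit cost 15 (adds 75)
total cost = 687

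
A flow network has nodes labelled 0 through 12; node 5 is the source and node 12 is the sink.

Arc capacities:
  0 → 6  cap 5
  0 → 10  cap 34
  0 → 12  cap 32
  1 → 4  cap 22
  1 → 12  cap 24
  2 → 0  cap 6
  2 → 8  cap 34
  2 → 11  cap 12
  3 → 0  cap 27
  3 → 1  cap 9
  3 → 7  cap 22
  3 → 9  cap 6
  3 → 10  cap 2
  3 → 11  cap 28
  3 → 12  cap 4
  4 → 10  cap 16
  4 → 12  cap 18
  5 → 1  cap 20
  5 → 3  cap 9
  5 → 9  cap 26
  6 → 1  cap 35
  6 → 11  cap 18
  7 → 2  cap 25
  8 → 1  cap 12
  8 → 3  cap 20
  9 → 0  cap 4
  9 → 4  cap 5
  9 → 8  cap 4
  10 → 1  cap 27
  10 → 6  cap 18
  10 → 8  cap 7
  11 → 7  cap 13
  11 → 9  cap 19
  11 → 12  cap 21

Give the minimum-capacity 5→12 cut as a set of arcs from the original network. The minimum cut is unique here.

augment #1: 5→1→12 push 20
augment #2: 5→3→12 push 4
augment #3: 5→3→0→12 push 5
augment #4: 5→9→0→12 push 4
augment #5: 5→9→4→12 push 5
augment #6: 5→9→8→1→12 push 4
max flow = 42; residual-reachable set from 5 gives S-side
cut edges (S→T): {(5,1), (5,3), (9,0), (9,4), (9,8)} total cap 42

Min-cut arcs: {(5,1), (5,3), (9,0), (9,4), (9,8)} (total capacity 42)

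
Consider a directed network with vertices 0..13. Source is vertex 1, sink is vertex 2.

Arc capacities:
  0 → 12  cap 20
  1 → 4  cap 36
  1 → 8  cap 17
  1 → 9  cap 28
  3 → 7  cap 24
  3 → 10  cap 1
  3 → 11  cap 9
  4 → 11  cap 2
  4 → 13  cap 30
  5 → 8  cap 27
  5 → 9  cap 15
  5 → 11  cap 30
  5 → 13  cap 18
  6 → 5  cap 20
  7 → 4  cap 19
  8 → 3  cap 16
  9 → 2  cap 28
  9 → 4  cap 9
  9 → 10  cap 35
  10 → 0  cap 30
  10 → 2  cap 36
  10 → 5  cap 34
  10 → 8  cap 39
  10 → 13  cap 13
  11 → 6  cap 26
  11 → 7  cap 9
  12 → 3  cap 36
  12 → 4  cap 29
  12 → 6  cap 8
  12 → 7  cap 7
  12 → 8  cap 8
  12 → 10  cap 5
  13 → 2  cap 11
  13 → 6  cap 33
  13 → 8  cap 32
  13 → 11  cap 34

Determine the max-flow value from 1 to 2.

augment #1: 1→9→2 bottleneck 28, total now 28
augment #2: 1→4→13→2 bottleneck 11, total now 39
augment #3: 1→8→3→10→2 bottleneck 1, total now 40
augment #4: 1→4→11→6→5→9→10→2 bottleneck 2, total now 42
augment #5: 1→4→13→6→5→9→10→2 bottleneck 13, total now 55

Maximum flow value: 55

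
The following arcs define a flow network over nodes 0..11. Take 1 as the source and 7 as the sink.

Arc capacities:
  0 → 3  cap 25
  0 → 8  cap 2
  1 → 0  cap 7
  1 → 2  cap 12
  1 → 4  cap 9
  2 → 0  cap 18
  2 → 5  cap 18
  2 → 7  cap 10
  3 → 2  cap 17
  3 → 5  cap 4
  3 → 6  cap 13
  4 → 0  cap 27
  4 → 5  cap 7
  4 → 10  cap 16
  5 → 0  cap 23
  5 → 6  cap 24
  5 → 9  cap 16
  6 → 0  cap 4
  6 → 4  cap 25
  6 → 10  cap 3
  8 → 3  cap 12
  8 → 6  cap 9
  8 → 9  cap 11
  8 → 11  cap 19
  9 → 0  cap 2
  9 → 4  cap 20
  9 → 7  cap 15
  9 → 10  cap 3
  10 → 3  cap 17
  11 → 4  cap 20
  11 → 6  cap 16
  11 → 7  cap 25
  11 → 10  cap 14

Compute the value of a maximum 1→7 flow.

Maximum flow value: 27

augment #1: 1→2→7 bottleneck 10, total now 10
augment #2: 1→0→8→9→7 bottleneck 2, total now 12
augment #3: 1→2→5→9→7 bottleneck 2, total now 14
augment #4: 1→4→5→9→7 bottleneck 7, total now 21
augment #5: 1→0→3→5→9→7 bottleneck 4, total now 25
augment #6: 1→0→3→2→5→9→8→11→7 bottleneck 1, total now 26
augment #7: 1→4→0→3→2→5→9→8→11→7 bottleneck 1, total now 27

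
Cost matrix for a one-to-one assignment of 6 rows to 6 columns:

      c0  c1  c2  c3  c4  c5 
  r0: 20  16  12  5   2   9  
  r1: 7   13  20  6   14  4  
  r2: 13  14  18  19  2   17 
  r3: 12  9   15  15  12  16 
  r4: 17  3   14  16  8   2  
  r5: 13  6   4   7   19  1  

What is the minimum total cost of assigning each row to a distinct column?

Minimum assignment cost: 29

optimal assignment: row0→col3 (cost 5), row1→col0 (cost 7), row2→col4 (cost 2), row3→col1 (cost 9), row4→col5 (cost 2), row5→col2 (cost 4)
total = 5 + 7 + 2 + 9 + 2 + 4 = 29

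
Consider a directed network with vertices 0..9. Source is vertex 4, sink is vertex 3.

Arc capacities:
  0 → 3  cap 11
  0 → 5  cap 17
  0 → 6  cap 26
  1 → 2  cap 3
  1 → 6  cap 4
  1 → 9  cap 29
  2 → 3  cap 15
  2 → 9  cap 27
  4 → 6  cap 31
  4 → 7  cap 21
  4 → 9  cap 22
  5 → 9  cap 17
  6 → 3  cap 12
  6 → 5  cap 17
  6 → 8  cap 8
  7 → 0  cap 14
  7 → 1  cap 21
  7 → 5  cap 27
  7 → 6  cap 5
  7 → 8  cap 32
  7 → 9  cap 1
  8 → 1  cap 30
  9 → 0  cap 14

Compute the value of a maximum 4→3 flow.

augment #1: 4→6→3 bottleneck 12, total now 12
augment #2: 4→7→0→3 bottleneck 11, total now 23
augment #3: 4→7→1→2→3 bottleneck 3, total now 26

Maximum flow value: 26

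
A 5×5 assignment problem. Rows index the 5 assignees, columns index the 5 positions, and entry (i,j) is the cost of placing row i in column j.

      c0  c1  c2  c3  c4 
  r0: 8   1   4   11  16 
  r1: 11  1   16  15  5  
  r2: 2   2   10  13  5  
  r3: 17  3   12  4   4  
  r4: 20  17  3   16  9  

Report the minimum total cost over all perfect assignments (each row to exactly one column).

Minimum assignment cost: 15

optimal assignment: row0→col1 (cost 1), row1→col4 (cost 5), row2→col0 (cost 2), row3→col3 (cost 4), row4→col2 (cost 3)
total = 1 + 5 + 2 + 4 + 3 = 15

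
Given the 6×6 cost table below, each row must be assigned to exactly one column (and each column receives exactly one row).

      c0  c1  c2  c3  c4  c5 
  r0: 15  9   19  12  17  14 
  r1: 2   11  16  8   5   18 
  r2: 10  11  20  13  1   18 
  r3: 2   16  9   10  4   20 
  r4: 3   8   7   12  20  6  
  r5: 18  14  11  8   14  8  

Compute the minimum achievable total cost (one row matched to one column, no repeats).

Minimum assignment cost: 35

one of 2 optimal assignments: row0→col1 (cost 9), row1→col0 (cost 2), row2→col4 (cost 1), row3→col2 (cost 9), row4→col5 (cost 6), row5→col3 (cost 8)
total = 9 + 2 + 1 + 9 + 6 + 8 = 35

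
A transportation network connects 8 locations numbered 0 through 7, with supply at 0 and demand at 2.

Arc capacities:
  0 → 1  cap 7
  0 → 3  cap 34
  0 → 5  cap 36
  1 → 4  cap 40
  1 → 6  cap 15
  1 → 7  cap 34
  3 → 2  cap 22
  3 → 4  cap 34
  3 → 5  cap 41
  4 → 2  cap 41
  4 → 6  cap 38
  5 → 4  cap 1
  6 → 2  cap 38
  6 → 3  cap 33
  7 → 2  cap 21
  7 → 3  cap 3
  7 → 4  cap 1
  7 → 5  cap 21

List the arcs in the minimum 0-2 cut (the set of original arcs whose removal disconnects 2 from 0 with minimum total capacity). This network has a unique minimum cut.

Min-cut arcs: {(0,1), (0,3), (5,4)} (total capacity 42)

augment #1: 0→3→2 push 22
augment #2: 0→1→4→2 push 7
augment #3: 0→3→4→2 push 12
augment #4: 0→5→4→2 push 1
max flow = 42; residual-reachable set from 0 gives S-side
cut edges (S→T): {(0,1), (0,3), (5,4)} total cap 42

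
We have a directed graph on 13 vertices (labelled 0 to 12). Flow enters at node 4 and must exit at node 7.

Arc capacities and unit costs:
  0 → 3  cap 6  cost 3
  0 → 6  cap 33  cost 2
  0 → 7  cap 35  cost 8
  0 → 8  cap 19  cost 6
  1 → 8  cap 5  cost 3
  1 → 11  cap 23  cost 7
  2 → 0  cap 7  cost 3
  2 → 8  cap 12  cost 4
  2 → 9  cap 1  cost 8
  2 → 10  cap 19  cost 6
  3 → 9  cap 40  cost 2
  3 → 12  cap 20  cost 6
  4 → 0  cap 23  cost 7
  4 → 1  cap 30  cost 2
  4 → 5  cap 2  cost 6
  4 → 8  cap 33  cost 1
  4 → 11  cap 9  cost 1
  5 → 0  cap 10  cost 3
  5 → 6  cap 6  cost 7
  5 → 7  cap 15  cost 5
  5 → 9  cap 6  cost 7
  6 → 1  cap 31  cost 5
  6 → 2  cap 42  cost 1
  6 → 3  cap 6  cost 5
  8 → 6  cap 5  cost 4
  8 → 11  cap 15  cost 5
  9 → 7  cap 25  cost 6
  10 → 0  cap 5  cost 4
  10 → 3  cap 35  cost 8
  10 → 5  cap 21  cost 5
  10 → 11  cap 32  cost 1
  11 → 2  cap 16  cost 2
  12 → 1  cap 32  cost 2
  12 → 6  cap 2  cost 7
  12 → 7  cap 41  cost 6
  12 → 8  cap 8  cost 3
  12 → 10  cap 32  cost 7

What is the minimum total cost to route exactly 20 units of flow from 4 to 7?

Minimum cost for 20 units: 285

shortest-cost path #1: 4→5→7 push 2 @ unit cost 11 (adds 22)
shortest-cost path #2: 4→11→2→0→7 push 7 @ unit cost 14 (adds 98)
shortest-cost path #3: 4→0→7 push 11 @ unit cost 15 (adds 165)
total cost = 285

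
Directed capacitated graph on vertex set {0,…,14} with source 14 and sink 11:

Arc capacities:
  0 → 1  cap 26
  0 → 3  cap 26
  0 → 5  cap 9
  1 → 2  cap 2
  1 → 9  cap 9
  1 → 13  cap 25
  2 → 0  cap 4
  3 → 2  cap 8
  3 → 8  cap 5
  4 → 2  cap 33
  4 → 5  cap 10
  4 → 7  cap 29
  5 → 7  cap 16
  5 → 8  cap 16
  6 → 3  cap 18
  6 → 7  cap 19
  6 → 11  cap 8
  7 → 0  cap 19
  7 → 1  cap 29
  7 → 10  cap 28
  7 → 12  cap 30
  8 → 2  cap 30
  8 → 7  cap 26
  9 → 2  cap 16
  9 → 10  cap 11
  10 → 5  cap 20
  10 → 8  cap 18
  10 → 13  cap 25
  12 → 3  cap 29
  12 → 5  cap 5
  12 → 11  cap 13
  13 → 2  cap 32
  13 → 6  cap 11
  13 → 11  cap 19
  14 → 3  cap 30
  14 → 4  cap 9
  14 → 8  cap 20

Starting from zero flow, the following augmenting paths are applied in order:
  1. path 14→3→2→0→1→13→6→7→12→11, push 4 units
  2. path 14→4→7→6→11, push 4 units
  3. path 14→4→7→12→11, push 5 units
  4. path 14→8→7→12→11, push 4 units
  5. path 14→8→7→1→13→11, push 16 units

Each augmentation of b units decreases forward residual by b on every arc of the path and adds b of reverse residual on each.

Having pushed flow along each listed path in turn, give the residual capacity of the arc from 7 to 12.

after path 1 (14→3→2→0→1→13→6→7→12→11, push 4): res(7,12)=26
after path 2 (14→4→7→6→11, push 4): res(7,12)=26
after path 3 (14→4→7→12→11, push 5): res(7,12)=21
after path 4 (14→8→7→12→11, push 4): res(7,12)=17
after path 5 (14→8→7→1→13→11, push 16): res(7,12)=17

Residual capacity of (7,12): 17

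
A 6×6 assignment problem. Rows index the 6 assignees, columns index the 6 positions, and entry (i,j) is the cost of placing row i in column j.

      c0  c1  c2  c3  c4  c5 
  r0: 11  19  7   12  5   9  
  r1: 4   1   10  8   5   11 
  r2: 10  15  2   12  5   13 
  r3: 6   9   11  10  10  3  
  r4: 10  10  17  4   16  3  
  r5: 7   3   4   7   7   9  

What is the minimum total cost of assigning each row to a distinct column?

optimal assignment: row0→col4 (cost 5), row1→col0 (cost 4), row2→col2 (cost 2), row3→col5 (cost 3), row4→col3 (cost 4), row5→col1 (cost 3)
total = 5 + 4 + 2 + 3 + 4 + 3 = 21

Minimum assignment cost: 21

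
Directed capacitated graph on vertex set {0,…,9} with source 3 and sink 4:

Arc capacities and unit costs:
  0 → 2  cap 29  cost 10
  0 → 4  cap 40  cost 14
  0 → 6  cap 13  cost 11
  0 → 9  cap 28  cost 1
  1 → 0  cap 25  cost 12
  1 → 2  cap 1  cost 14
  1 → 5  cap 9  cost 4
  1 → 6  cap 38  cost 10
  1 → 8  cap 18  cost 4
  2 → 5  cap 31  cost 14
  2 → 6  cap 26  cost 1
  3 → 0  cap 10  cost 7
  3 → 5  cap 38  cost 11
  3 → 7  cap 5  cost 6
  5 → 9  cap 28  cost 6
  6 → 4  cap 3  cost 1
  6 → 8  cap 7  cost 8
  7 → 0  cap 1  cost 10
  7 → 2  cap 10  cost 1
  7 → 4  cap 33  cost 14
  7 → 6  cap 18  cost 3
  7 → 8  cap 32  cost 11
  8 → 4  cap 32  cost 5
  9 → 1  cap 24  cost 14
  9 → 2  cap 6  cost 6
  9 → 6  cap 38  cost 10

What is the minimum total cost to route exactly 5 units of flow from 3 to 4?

shortest-cost path #1: 3→7→2→6→4 push 3 @ unit cost 9 (adds 27)
shortest-cost path #2: 3→7→4 push 2 @ unit cost 20 (adds 40)
total cost = 67

Minimum cost for 5 units: 67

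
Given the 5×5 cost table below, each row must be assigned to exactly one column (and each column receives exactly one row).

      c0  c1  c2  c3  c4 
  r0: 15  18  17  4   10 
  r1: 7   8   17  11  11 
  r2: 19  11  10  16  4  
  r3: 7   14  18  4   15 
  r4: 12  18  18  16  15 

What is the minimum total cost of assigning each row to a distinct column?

Minimum assignment cost: 41

optimal assignment: row0→col3 (cost 4), row1→col1 (cost 8), row2→col4 (cost 4), row3→col0 (cost 7), row4→col2 (cost 18)
total = 4 + 8 + 4 + 7 + 18 = 41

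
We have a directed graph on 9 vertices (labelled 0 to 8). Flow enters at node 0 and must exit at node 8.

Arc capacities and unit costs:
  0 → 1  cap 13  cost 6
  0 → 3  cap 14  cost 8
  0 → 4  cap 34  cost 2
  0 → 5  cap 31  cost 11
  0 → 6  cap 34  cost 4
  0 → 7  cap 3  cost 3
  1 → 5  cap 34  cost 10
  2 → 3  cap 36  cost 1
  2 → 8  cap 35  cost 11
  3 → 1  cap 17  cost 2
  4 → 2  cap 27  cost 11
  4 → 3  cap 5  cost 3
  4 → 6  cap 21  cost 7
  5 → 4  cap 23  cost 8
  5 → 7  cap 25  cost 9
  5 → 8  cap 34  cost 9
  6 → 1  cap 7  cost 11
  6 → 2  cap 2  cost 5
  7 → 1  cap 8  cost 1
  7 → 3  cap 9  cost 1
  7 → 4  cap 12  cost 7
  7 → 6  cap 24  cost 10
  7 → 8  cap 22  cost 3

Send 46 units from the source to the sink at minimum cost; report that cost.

Minimum cost for 46 units: 918

shortest-cost path #1: 0→7→8 push 3 @ unit cost 6 (adds 18)
shortest-cost path #2: 0→5→8 push 31 @ unit cost 20 (adds 620)
shortest-cost path #3: 0→6→2→8 push 2 @ unit cost 20 (adds 40)
shortest-cost path #4: 0→4→2→8 push 10 @ unit cost 24 (adds 240)
total cost = 918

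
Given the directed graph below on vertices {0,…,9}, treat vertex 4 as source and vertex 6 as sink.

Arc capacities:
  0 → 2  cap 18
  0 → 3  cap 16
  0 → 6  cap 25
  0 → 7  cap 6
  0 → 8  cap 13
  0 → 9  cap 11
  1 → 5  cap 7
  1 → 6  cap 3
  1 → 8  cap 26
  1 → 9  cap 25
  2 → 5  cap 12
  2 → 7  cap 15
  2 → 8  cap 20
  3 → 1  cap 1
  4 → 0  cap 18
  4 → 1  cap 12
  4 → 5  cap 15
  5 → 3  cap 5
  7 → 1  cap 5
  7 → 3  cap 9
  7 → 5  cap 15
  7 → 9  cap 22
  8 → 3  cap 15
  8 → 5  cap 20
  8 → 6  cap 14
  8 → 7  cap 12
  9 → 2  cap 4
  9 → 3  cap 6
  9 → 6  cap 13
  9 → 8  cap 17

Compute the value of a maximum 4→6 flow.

Maximum flow value: 31

augment #1: 4→0→6 bottleneck 18, total now 18
augment #2: 4→1→6 bottleneck 3, total now 21
augment #3: 4→1→8→6 bottleneck 9, total now 30
augment #4: 4→5→3→1→8→6 bottleneck 1, total now 31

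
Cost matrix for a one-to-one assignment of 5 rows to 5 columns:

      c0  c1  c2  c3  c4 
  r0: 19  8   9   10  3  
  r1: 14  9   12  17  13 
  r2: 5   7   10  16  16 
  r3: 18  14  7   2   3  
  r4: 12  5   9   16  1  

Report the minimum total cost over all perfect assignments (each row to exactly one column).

optimal assignment: row0→col2 (cost 9), row1→col1 (cost 9), row2→col0 (cost 5), row3→col3 (cost 2), row4→col4 (cost 1)
total = 9 + 9 + 5 + 2 + 1 = 26

Minimum assignment cost: 26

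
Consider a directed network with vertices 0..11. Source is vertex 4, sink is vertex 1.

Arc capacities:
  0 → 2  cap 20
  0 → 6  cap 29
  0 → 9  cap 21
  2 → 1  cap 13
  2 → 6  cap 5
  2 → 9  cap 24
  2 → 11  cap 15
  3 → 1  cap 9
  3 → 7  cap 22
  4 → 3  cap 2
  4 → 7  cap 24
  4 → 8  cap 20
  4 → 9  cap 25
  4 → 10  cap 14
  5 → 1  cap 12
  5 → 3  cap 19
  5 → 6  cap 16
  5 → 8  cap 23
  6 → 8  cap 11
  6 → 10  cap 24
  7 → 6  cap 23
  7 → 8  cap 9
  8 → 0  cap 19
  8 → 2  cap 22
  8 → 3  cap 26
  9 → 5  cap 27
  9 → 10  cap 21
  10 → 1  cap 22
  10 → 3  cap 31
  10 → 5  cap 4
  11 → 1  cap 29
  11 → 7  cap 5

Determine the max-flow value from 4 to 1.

augment #1: 4→3→1 bottleneck 2, total now 2
augment #2: 4→10→1 bottleneck 14, total now 16
augment #3: 4→8→2→1 bottleneck 13, total now 29
augment #4: 4→8→3→1 bottleneck 7, total now 36
augment #5: 4→9→5→1 bottleneck 12, total now 48
augment #6: 4→9→10→1 bottleneck 8, total now 56
augment #7: 4→7→8→2→11→1 bottleneck 9, total now 65
augment #8: 4→7→6→8→0→2→11→1 bottleneck 6, total now 71

Maximum flow value: 71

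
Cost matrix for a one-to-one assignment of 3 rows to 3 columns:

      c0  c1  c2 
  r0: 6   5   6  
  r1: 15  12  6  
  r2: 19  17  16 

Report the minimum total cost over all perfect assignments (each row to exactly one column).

Minimum assignment cost: 29

optimal assignment: row0→col0 (cost 6), row1→col2 (cost 6), row2→col1 (cost 17)
total = 6 + 6 + 17 = 29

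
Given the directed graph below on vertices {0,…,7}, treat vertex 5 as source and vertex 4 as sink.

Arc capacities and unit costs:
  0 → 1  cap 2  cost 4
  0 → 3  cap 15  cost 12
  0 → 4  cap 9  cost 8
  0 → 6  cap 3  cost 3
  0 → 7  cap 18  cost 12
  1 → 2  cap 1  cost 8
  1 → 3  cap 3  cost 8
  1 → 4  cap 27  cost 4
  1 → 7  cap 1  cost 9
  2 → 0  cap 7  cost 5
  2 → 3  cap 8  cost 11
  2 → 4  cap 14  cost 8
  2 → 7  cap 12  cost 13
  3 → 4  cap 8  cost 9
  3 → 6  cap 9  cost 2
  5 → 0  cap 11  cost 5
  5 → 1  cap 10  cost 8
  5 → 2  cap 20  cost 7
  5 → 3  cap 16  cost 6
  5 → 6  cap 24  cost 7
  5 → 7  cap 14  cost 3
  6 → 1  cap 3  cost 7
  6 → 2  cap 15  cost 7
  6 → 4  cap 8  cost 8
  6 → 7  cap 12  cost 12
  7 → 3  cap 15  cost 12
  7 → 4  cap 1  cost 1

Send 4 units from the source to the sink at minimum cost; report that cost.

Minimum cost for 4 units: 40

shortest-cost path #1: 5→7→4 push 1 @ unit cost 4 (adds 4)
shortest-cost path #2: 5→1→4 push 3 @ unit cost 12 (adds 36)
total cost = 40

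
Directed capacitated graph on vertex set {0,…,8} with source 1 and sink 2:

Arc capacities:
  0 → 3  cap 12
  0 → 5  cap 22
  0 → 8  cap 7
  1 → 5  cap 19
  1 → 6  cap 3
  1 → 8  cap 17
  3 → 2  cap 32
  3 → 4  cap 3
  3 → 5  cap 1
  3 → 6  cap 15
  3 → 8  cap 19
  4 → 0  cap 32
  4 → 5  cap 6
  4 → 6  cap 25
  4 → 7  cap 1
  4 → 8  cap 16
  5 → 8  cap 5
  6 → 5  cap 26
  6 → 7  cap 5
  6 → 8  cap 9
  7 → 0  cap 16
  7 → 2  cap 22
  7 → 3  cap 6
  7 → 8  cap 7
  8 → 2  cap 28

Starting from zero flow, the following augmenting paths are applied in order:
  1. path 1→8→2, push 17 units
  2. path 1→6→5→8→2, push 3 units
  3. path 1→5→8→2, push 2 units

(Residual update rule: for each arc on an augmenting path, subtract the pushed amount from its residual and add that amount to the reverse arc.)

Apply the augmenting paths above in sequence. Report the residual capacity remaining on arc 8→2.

Residual capacity of (8,2): 6

after path 1 (1→8→2, push 17): res(8,2)=11
after path 2 (1→6→5→8→2, push 3): res(8,2)=8
after path 3 (1→5→8→2, push 2): res(8,2)=6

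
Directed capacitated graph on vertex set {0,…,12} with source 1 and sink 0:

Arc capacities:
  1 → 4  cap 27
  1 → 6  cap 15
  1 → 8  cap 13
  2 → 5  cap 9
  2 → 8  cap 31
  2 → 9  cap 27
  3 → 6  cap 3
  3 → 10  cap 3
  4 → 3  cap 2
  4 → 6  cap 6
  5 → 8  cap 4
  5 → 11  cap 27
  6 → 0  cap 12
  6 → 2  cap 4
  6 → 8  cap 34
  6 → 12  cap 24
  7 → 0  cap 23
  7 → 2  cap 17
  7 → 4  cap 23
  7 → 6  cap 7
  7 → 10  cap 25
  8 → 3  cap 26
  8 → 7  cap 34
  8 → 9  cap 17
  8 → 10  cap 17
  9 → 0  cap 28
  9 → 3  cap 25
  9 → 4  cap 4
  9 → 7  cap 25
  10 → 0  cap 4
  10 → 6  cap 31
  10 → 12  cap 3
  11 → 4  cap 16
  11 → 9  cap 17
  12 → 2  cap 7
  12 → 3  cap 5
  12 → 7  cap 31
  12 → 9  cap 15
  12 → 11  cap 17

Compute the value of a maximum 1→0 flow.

augment #1: 1→6→0 bottleneck 12, total now 12
augment #2: 1→8→7→0 bottleneck 13, total now 25
augment #3: 1→4→3→10→0 bottleneck 2, total now 27
augment #4: 1→6→2→9→0 bottleneck 3, total now 30
augment #5: 1→4→6→2→9→0 bottleneck 1, total now 31
augment #6: 1→4→6→8→7→0 bottleneck 5, total now 36

Maximum flow value: 36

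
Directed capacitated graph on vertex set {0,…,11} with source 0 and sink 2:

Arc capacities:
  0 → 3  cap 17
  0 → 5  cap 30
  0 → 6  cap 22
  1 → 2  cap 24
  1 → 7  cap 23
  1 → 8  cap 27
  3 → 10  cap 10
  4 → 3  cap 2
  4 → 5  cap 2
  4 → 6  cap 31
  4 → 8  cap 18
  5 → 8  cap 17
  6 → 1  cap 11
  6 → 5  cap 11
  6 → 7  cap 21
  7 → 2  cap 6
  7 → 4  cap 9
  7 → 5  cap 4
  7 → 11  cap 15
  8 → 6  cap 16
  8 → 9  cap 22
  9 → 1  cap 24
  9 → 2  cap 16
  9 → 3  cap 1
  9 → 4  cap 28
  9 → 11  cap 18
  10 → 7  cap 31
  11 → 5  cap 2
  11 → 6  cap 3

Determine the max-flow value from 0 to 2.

augment #1: 0→6→1→2 bottleneck 11, total now 11
augment #2: 0→6→7→2 bottleneck 6, total now 17
augment #3: 0→5→8→9→2 bottleneck 16, total now 33
augment #4: 0→5→8→9→1→2 bottleneck 1, total now 34
augment #5: 0→6→7→4→8→9→1→2 bottleneck 5, total now 39

Maximum flow value: 39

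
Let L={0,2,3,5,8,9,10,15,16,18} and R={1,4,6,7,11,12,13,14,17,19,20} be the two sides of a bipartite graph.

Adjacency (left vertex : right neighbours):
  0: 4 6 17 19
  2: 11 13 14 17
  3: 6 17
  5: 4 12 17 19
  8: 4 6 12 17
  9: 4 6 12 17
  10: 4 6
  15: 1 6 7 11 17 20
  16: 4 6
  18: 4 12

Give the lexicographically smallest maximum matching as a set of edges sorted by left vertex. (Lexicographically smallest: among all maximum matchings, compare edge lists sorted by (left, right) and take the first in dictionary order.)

|M| = 7 (so the lex-smallest maximum matching has 7 edges)
process left vertices in ascending order; for each, take the smallest-labelled available neighbour that still permits 7 edges overall, or leave it unmatched if none does
lex-smallest matching: {0-4, 2-11, 3-6, 5-19, 8-12, 9-17, 15-1}

Lex-smallest maximum matching: {(0,4), (2,11), (3,6), (5,19), (8,12), (9,17), (15,1)}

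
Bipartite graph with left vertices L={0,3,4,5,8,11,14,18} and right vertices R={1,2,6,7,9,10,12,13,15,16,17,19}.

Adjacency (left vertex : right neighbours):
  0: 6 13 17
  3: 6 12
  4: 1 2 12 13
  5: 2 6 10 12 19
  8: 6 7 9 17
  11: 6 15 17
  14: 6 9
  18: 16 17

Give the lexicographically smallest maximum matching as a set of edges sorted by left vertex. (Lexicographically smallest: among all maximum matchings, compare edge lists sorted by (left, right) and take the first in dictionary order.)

|M| = 8 (so the lex-smallest maximum matching has 8 edges)
process left vertices in ascending order; for each, take the smallest-labelled available neighbour that still permits 8 edges overall, or leave it unmatched if none does
lex-smallest matching: {0-6, 3-12, 4-1, 5-2, 8-7, 11-15, 14-9, 18-16}

Lex-smallest maximum matching: {(0,6), (3,12), (4,1), (5,2), (8,7), (11,15), (14,9), (18,16)}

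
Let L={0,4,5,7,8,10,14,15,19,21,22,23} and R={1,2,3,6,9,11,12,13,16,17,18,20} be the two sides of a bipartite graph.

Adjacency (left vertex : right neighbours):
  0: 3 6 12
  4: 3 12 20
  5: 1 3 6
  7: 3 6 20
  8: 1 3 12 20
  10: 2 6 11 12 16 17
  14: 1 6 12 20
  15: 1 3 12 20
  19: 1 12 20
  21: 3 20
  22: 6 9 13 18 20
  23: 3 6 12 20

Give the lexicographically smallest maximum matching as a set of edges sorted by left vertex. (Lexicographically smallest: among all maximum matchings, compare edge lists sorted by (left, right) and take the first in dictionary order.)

|M| = 7 (so the lex-smallest maximum matching has 7 edges)
process left vertices in ascending order; for each, take the smallest-labelled available neighbour that still permits 7 edges overall, or leave it unmatched if none does
lex-smallest matching: {0-3, 4-12, 5-1, 7-6, 8-20, 10-2, 22-9}

Lex-smallest maximum matching: {(0,3), (4,12), (5,1), (7,6), (8,20), (10,2), (22,9)}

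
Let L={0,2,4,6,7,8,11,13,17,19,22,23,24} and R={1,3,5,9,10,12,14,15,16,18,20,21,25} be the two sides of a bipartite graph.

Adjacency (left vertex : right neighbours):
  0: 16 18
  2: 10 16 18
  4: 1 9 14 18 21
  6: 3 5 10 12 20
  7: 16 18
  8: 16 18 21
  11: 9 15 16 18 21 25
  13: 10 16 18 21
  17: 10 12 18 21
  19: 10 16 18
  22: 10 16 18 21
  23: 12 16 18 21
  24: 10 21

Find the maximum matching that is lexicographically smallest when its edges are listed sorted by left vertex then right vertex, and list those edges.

|M| = 8 (so the lex-smallest maximum matching has 8 edges)
process left vertices in ascending order; for each, take the smallest-labelled available neighbour that still permits 8 edges overall, or leave it unmatched if none does
lex-smallest matching: {0-16, 2-10, 4-1, 6-3, 7-18, 8-21, 11-9, 17-12}

Lex-smallest maximum matching: {(0,16), (2,10), (4,1), (6,3), (7,18), (8,21), (11,9), (17,12)}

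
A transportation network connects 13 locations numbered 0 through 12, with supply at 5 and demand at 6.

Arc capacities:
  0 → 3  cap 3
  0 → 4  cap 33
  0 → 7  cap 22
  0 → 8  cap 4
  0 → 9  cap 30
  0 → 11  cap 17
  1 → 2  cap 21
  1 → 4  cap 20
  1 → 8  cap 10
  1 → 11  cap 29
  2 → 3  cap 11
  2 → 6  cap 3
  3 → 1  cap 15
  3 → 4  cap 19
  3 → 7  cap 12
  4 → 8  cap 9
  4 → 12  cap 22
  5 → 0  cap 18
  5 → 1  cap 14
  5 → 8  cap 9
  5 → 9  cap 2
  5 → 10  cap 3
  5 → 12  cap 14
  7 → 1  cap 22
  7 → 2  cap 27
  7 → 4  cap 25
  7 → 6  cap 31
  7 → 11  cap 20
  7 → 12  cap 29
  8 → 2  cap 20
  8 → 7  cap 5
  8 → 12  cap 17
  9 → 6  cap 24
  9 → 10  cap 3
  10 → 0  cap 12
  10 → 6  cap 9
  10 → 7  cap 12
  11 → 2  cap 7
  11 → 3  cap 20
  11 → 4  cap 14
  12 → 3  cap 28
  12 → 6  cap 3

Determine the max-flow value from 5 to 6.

Maximum flow value: 46

augment #1: 5→9→6 bottleneck 2, total now 2
augment #2: 5→10→6 bottleneck 3, total now 5
augment #3: 5→12→6 bottleneck 3, total now 8
augment #4: 5→0→7→6 bottleneck 18, total now 26
augment #5: 5→1→2→6 bottleneck 3, total now 29
augment #6: 5→8→7→6 bottleneck 5, total now 34
augment #7: 5→12→3→7→6 bottleneck 8, total now 42
augment #8: 5→12→3→7→0→9→6 bottleneck 3, total now 45
augment #9: 5→1→2→3→7→0→9→6 bottleneck 1, total now 46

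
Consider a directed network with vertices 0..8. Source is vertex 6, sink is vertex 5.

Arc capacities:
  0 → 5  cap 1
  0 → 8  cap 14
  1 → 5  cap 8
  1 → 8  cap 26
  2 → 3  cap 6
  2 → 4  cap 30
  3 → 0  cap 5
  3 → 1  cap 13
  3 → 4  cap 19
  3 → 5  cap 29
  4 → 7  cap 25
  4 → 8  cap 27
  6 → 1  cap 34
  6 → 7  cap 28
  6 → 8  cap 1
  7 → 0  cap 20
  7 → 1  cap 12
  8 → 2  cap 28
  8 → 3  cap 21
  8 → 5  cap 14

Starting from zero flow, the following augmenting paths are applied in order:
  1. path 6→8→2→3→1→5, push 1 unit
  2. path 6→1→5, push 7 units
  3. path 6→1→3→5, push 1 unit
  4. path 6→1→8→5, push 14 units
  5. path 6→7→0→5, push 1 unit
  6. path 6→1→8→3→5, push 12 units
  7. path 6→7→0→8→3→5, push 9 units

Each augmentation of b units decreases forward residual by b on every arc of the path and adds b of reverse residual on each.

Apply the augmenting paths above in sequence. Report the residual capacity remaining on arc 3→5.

Residual capacity of (3,5): 7

after path 1 (6→8→2→3→1→5, push 1): res(3,5)=29
after path 2 (6→1→5, push 7): res(3,5)=29
after path 3 (6→1→3→5, push 1): res(3,5)=28
after path 4 (6→1→8→5, push 14): res(3,5)=28
after path 5 (6→7→0→5, push 1): res(3,5)=28
after path 6 (6→1→8→3→5, push 12): res(3,5)=16
after path 7 (6→7→0→8→3→5, push 9): res(3,5)=7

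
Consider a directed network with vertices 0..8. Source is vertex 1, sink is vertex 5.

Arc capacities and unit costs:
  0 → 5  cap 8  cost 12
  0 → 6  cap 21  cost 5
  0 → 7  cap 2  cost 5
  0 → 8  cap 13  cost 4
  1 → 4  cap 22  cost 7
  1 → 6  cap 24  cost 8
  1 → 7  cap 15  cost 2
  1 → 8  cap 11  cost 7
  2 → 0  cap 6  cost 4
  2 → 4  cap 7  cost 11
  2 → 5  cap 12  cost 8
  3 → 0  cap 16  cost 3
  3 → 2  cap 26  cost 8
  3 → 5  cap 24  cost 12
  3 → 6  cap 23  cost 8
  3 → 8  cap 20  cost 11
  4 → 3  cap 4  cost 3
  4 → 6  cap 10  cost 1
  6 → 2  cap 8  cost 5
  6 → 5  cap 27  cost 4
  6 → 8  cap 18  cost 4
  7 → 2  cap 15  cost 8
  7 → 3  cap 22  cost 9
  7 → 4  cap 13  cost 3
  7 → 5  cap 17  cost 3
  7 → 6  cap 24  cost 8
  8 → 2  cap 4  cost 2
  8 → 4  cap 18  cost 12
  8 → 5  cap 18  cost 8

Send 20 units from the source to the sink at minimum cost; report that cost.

shortest-cost path #1: 1→7→5 push 15 @ unit cost 5 (adds 75)
shortest-cost path #2: 1→6→5 push 5 @ unit cost 12 (adds 60)
total cost = 135

Minimum cost for 20 units: 135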